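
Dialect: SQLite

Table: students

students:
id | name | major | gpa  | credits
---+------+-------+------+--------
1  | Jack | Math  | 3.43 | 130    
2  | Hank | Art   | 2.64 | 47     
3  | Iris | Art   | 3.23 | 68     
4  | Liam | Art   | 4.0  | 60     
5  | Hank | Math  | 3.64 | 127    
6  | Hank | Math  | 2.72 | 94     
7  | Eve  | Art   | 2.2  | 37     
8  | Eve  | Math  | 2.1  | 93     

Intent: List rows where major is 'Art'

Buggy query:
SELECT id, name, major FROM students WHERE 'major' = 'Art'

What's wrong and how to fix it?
Bug: 'major' in single quotes is a string literal, not the column; the comparison is literal-vs-literal and never true

Fix: Remove the quotes around the column name (or use double quotes for an identifier)

Corrected query:
SELECT id, name, major FROM students WHERE major = 'Art'

Result:
id | name | major
---+------+------
2  | Hank | Art  
3  | Iris | Art  
4  | Liam | Art  
7  | Eve  | Art  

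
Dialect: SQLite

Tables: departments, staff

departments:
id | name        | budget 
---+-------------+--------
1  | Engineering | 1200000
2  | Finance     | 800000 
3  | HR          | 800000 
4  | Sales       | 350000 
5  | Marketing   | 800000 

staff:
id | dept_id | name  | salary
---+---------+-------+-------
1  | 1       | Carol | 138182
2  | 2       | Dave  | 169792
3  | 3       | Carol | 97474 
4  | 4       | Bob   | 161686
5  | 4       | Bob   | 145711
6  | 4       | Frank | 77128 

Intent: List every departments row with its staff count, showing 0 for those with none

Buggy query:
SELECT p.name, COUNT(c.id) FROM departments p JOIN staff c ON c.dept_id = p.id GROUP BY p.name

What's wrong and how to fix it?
Bug: An inner join excludes parents with zero children

Fix: Switch to LEFT JOIN to retain unmatched parent rows

Corrected query:
SELECT p.name, COUNT(c.id) FROM departments p LEFT JOIN staff c ON c.dept_id = p.id GROUP BY p.name

Result:
name        | COUNT(c.id)
------------+------------
Engineering | 1          
Finance     | 1          
HR          | 1          
Marketing   | 0          
Sales       | 3          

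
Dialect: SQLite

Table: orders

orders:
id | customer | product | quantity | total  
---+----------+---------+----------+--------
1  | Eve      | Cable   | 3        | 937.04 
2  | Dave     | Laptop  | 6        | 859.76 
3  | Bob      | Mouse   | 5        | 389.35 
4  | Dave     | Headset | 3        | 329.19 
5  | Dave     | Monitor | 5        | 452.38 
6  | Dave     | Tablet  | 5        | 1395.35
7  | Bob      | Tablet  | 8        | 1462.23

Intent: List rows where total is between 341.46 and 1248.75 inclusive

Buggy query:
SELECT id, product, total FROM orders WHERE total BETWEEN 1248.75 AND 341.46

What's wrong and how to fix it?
Bug: BETWEEN expects the lower bound first; with 1248.75 AND 341.46 the range is empty

Fix: Swap the bounds so the smaller value comes first

Corrected query:
SELECT id, product, total FROM orders WHERE total BETWEEN 341.46 AND 1248.75

Result:
id | product | total 
---+---------+-------
1  | Cable   | 937.04
2  | Laptop  | 859.76
3  | Mouse   | 389.35
5  | Monitor | 452.38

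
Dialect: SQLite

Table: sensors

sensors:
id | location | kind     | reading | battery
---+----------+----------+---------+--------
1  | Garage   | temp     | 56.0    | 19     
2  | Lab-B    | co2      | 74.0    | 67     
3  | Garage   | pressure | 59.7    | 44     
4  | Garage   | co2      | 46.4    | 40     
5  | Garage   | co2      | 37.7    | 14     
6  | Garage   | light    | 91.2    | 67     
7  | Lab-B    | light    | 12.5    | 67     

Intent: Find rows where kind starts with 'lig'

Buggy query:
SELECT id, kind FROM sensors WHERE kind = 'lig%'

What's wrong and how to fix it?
Bug: Wildcards only work with LIKE; '=' treats '%' as a literal character

Fix: Replace '=' with LIKE so 'lig%' is treated as a pattern

Corrected query:
SELECT id, kind FROM sensors WHERE kind LIKE 'lig%'

Result:
id | kind 
---+------
6  | light
7  | light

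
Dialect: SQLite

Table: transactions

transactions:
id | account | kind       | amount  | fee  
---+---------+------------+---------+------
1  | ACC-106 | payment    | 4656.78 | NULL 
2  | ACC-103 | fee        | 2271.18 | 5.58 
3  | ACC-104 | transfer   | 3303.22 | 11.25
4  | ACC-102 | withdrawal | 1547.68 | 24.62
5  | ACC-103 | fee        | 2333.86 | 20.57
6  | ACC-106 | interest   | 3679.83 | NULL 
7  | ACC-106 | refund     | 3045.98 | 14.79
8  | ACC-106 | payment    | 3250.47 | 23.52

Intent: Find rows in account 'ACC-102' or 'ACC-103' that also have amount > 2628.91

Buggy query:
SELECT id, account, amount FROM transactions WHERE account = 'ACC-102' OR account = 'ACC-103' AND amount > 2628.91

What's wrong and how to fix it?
Bug: Without parentheses, AND is evaluated before OR, so the amount filter only applies to the 'ACC-103' branch

Fix: Add parentheses around the OR so the AND applies to both alternatives

Corrected query:
SELECT id, account, amount FROM transactions WHERE (account = 'ACC-102' OR account = 'ACC-103') AND amount > 2628.91

Result:
(no rows)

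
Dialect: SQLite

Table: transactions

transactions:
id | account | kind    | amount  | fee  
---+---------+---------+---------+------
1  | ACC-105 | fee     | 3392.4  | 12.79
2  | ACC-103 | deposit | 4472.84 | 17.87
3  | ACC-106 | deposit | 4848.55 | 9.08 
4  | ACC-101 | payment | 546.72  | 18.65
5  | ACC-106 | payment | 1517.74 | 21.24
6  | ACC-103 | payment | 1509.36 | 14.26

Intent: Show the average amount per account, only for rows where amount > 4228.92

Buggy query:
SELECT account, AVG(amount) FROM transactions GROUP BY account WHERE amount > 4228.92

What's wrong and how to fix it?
Bug: Row-level WHERE must come before GROUP BY in the clause order

Fix: Place WHERE between FROM and GROUP BY

Corrected query:
SELECT account, AVG(amount) FROM transactions WHERE amount > 4228.92 GROUP BY account

Result:
account | AVG(amount)
--------+------------
ACC-103 | 4472.84    
ACC-106 | 4848.55    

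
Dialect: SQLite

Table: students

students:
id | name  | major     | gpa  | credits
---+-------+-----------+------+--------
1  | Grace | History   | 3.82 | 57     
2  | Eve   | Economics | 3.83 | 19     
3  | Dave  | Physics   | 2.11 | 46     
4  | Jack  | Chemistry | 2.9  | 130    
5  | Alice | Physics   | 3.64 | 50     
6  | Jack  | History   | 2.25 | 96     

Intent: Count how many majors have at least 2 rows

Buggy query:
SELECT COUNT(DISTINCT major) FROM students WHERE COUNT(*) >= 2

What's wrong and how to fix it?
Bug: COUNT(*) cannot appear in WHERE; the per-group count doesn't exist yet

Fix: Use a subquery that GROUPs and filters with HAVING, then count its rows

Corrected query:
SELECT COUNT(*) FROM (SELECT major FROM students GROUP BY major HAVING COUNT(*) >= 2)

Result:
COUNT(*)
--------
2       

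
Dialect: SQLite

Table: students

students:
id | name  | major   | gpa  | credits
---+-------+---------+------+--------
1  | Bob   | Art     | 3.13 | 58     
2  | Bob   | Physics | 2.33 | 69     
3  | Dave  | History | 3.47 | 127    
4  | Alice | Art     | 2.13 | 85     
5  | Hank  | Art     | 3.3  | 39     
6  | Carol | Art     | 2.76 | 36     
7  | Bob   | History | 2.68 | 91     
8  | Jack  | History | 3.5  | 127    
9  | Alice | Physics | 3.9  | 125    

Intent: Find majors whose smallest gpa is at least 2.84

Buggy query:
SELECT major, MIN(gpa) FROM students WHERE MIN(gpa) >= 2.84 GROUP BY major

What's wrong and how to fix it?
Bug: MIN() in WHERE is a misuse of aggregate

Fix: Replace WHERE with HAVING after the GROUP BY

Corrected query:
SELECT major, MIN(gpa) FROM students GROUP BY major HAVING MIN(gpa) >= 2.84

Result:
(no rows)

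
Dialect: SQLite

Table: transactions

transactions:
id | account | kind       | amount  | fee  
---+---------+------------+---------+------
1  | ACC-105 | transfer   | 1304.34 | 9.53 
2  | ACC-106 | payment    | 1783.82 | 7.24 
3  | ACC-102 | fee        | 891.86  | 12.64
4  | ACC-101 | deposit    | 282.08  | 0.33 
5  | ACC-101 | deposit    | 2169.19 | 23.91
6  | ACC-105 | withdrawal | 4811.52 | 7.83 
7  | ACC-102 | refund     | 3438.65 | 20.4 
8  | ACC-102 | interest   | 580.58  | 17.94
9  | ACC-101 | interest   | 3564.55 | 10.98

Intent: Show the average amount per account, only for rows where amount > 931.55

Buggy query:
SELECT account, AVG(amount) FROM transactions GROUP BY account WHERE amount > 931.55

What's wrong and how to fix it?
Bug: WHERE cannot follow GROUP BY

Fix: Place WHERE between FROM and GROUP BY

Corrected query:
SELECT account, AVG(amount) FROM transactions WHERE amount > 931.55 GROUP BY account

Result:
account | AVG(amount)
--------+------------
ACC-101 | 2866.87    
ACC-102 | 3438.65    
ACC-105 | 3057.93    
ACC-106 | 1783.82    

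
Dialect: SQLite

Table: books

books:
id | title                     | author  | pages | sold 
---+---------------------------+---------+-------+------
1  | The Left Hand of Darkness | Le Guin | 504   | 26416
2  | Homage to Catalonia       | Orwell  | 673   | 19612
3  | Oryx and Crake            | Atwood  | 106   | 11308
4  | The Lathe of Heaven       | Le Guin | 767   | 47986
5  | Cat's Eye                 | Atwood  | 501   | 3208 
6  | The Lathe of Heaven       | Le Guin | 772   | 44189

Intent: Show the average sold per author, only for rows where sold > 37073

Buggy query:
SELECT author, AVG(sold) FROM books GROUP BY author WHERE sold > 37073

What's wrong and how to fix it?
Bug: Row-level WHERE must come before GROUP BY in the clause order

Fix: Move the WHERE clause before GROUP BY

Corrected query:
SELECT author, AVG(sold) FROM books WHERE sold > 37073 GROUP BY author

Result:
author  | AVG(sold)
--------+----------
Le Guin | 46087.5  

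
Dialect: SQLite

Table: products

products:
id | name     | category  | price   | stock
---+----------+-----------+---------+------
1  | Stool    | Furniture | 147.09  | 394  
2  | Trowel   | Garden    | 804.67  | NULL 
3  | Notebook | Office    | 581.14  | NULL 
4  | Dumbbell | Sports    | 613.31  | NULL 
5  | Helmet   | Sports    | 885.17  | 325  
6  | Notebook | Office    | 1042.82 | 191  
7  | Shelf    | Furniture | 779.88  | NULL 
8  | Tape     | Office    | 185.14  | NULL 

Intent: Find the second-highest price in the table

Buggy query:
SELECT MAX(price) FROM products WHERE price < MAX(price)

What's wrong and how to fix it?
Bug: MAX(price) on the right of the comparison is an aggregate-in-WHERE error

Fix: Put the inner MAX in a scalar subquery

Corrected query:
SELECT MAX(price) FROM products WHERE price < (SELECT MAX(price) FROM products)

Result:
MAX(price)
----------
885.17    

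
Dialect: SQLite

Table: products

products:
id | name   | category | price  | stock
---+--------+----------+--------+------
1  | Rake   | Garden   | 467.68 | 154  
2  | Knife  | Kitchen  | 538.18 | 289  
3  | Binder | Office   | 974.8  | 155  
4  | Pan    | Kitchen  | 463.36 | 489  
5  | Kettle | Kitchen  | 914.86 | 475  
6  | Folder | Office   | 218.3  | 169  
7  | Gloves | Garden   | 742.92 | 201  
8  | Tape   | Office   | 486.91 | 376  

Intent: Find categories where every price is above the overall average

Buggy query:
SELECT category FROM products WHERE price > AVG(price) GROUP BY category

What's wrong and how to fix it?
Bug: AVG() is an aggregate; it can't sit directly in WHERE

Fix: Compute the overall average in a scalar subquery and compare each group's MIN against it in HAVING

Corrected query:
SELECT category FROM products GROUP BY category HAVING MIN(price) > (SELECT AVG(price) FROM products)

Result:
(no rows)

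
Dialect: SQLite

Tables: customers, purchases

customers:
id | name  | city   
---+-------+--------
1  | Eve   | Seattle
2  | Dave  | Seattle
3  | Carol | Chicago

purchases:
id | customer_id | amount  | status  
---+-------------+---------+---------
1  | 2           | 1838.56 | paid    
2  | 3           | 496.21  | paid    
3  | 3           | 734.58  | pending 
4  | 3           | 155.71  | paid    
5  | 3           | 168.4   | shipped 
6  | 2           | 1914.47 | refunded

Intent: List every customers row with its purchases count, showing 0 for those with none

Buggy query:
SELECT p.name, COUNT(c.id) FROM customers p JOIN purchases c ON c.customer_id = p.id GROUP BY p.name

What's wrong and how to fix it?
Bug: INNER JOIN drops customers rows that have no matching purchases rows

Fix: Use LEFT JOIN so parents without children still appear (COUNT(c.id) gives 0)

Corrected query:
SELECT p.name, COUNT(c.id) FROM customers p LEFT JOIN purchases c ON c.customer_id = p.id GROUP BY p.name

Result:
name  | COUNT(c.id)
------+------------
Carol | 4          
Dave  | 2          
Eve   | 0          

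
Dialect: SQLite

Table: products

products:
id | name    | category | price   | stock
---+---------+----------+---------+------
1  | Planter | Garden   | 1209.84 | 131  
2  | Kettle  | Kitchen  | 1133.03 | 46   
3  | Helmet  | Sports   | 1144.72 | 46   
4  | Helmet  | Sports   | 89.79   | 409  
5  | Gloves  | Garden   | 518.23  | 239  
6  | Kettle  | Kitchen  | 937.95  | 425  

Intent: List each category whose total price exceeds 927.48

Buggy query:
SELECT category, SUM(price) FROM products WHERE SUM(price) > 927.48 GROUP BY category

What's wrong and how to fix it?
Bug: SUM(price) is an aggregate, but WHERE filters rows before aggregation

Fix: Move the aggregate condition to a HAVING clause

Corrected query:
SELECT category, SUM(price) FROM products GROUP BY category HAVING SUM(price) > 927.48

Result:
category | SUM(price)
---------+-----------
Garden   | 1728.07   
Kitchen  | 2070.98   
Sports   | 1234.51   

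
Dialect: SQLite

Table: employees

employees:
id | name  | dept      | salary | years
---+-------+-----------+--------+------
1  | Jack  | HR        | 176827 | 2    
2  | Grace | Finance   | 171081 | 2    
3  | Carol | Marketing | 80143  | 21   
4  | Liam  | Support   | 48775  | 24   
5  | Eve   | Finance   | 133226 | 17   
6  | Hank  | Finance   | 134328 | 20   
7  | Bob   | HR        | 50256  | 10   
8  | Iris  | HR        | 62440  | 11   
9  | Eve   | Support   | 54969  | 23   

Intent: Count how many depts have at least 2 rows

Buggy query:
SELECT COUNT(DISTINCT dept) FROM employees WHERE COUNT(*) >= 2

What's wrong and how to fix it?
Bug: WHERE filters individual rows, not groups, so a group-level COUNT is invalid there

Fix: Group first with HAVING COUNT(*) >= 2, then COUNT the resulting groups

Corrected query:
SELECT COUNT(*) FROM (SELECT dept FROM employees GROUP BY dept HAVING COUNT(*) >= 2)

Result:
COUNT(*)
--------
3       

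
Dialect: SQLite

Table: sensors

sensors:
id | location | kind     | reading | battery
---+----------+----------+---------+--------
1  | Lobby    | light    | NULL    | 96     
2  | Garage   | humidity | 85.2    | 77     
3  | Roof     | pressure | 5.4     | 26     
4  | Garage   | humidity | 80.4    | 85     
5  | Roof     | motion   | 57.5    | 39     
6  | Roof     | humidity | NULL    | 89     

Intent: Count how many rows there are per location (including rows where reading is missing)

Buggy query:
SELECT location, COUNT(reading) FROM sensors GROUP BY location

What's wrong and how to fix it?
Bug: COUNT(reading) skips NULLs, so groups with missing reading are undercounted

Fix: Use COUNT(*) to count all rows regardless of NULL

Corrected query:
SELECT location, COUNT(*) FROM sensors GROUP BY location

Result:
location | COUNT(*)
---------+---------
Garage   | 2       
Lobby    | 1       
Roof     | 3       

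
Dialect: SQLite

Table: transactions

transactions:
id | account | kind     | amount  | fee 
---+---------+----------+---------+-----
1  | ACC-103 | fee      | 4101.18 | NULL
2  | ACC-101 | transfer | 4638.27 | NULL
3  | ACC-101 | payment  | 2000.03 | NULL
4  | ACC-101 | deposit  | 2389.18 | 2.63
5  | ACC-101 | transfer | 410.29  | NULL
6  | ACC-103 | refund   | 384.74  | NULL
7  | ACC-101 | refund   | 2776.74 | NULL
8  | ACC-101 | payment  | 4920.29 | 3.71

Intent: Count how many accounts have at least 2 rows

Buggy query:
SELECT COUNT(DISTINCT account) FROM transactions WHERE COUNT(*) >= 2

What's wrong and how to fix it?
Bug: COUNT(*) cannot appear in WHERE; the per-group count doesn't exist yet

Fix: Group first with HAVING COUNT(*) >= 2, then COUNT the resulting groups

Corrected query:
SELECT COUNT(*) FROM (SELECT account FROM transactions GROUP BY account HAVING COUNT(*) >= 2)

Result:
COUNT(*)
--------
2       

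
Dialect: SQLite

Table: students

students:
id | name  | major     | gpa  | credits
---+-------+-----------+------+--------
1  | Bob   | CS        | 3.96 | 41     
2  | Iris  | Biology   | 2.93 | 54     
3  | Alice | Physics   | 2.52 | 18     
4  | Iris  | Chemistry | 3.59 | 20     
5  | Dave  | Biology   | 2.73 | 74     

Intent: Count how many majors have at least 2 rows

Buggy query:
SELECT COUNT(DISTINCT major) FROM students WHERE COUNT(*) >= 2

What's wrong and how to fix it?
Bug: COUNT(*) cannot appear in WHERE; the per-group count doesn't exist yet

Fix: Use a subquery that GROUPs and filters with HAVING, then count its rows

Corrected query:
SELECT COUNT(*) FROM (SELECT major FROM students GROUP BY major HAVING COUNT(*) >= 2)

Result:
COUNT(*)
--------
1       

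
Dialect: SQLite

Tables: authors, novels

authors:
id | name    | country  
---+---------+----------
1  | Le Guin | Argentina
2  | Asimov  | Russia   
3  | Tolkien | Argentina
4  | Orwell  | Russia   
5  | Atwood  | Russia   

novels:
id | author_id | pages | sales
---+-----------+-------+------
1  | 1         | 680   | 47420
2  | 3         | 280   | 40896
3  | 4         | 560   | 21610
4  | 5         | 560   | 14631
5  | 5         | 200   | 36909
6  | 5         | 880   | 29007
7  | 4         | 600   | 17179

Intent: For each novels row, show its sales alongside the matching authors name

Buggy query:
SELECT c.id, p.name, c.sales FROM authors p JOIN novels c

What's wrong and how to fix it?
Bug: Missing join condition: each novels row is matched to all authors rows instead of just its own

Fix: Specify the join condition linking the foreign key to the parent id

Corrected query:
SELECT c.id, p.name, c.sales FROM authors p JOIN novels c ON c.author_id = p.id

Result:
id | name    | sales
---+---------+------
1  | Le Guin | 47420
2  | Tolkien | 40896
3  | Orwell  | 21610
4  | Atwood  | 14631
5  | Atwood  | 36909
6  | Atwood  | 29007
7  | Orwell  | 17179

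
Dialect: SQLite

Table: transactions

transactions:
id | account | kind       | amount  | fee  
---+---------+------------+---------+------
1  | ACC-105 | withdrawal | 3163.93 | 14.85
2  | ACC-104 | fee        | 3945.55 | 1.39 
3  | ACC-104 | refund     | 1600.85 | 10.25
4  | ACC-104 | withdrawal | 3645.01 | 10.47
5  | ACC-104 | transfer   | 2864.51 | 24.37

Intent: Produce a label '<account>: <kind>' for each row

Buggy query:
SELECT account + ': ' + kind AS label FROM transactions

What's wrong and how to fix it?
Bug: '+' is numeric addition; on text columns SQLite converts them to 0 instead of concatenating

Fix: Replace + with || to concatenate text

Corrected query:
SELECT account || ': ' || kind AS label FROM transactions

Result:
label              
-------------------
ACC-105: withdrawal
ACC-104: fee       
ACC-104: refund    
ACC-104: withdrawal
ACC-104: transfer  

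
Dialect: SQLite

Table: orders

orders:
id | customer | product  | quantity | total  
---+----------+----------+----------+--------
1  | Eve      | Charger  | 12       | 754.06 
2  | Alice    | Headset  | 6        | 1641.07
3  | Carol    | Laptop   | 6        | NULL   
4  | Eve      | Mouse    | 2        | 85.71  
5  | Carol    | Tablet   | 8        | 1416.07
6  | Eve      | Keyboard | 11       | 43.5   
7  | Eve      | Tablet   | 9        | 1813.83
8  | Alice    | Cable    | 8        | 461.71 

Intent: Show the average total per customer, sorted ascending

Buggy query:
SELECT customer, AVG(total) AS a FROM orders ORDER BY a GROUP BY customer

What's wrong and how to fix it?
Bug: GROUP BY must precede ORDER BY

Fix: Reorder: SELECT … FROM … GROUP BY … ORDER BY …

Corrected query:
SELECT customer, AVG(total) AS a FROM orders GROUP BY customer ORDER BY a

Result:
customer | a      
---------+--------
Eve      | 674.275
Alice    | 1051.39
Carol    | 1416.07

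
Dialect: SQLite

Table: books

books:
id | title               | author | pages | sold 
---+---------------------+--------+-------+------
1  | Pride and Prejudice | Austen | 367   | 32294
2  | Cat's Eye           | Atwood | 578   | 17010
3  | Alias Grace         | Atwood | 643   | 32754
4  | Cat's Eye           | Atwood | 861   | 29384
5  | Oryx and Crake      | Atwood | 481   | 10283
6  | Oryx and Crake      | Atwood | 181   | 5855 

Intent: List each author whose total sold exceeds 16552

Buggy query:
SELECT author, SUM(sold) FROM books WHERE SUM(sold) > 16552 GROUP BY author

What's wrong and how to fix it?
Bug: Aggregate functions cannot appear in a WHERE clause

Fix: Move the aggregate condition to a HAVING clause

Corrected query:
SELECT author, SUM(sold) FROM books GROUP BY author HAVING SUM(sold) > 16552

Result:
author | SUM(sold)
-------+----------
Atwood | 95286    
Austen | 32294    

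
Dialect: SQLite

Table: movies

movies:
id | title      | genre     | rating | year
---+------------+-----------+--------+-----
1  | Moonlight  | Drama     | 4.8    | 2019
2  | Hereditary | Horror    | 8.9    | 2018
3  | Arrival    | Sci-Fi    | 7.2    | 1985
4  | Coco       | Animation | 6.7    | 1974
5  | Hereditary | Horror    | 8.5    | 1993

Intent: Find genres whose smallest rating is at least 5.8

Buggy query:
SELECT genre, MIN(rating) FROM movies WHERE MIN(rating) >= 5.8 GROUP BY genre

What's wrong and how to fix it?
Bug: Aggregates like MIN are computed per group after WHERE runs

Fix: Replace WHERE with HAVING after the GROUP BY

Corrected query:
SELECT genre, MIN(rating) FROM movies GROUP BY genre HAVING MIN(rating) >= 5.8

Result:
genre     | MIN(rating)
----------+------------
Animation | 6.7        
Horror    | 8.5        
Sci-Fi    | 7.2        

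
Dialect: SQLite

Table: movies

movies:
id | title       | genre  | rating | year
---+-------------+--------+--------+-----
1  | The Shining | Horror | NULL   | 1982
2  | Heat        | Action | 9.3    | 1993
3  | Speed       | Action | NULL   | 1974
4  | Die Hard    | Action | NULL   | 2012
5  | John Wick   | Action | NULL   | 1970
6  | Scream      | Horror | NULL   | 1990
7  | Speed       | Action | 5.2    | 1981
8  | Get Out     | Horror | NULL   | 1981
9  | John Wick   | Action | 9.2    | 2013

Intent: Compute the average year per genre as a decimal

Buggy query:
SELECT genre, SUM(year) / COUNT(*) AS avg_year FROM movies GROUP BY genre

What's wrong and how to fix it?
Bug: Both operands are integers, so '/' performs integer division and truncates

Fix: Cast one side to REAL so the division keeps the fractional part

Corrected query:
SELECT genre, SUM(year) * 1.0 / COUNT(*) AS avg_year FROM movies GROUP BY genre

Result:
genre  | avg_year   
-------+------------
Action | 1990.5     
Horror | 1984.333333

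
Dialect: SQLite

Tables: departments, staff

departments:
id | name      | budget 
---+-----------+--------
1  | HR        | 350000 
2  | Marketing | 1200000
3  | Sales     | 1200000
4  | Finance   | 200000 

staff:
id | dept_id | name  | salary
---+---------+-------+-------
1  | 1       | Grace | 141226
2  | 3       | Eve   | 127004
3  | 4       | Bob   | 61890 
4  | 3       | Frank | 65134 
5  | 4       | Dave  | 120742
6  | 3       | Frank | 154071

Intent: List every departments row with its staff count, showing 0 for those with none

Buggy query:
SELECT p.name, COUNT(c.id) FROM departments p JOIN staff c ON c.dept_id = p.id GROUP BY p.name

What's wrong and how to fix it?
Bug: INNER JOIN drops departments rows that have no matching staff rows

Fix: Switch to LEFT JOIN to retain unmatched parent rows

Corrected query:
SELECT p.name, COUNT(c.id) FROM departments p LEFT JOIN staff c ON c.dept_id = p.id GROUP BY p.name

Result:
name      | COUNT(c.id)
----------+------------
Finance   | 2          
HR        | 1          
Marketing | 0          
Sales     | 3          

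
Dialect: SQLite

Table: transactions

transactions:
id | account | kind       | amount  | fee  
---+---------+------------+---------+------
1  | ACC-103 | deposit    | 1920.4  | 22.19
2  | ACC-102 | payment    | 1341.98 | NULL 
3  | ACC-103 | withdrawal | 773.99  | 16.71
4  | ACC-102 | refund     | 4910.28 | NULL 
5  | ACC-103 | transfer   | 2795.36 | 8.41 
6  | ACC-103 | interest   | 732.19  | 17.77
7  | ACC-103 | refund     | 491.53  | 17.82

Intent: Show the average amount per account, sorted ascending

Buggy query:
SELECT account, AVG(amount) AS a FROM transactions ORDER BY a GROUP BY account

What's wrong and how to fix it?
Bug: GROUP BY must precede ORDER BY

Fix: Move ORDER BY to the end, after GROUP BY

Corrected query:
SELECT account, AVG(amount) AS a FROM transactions GROUP BY account ORDER BY a

Result:
account | a       
--------+---------
ACC-103 | 1342.694
ACC-102 | 3126.13 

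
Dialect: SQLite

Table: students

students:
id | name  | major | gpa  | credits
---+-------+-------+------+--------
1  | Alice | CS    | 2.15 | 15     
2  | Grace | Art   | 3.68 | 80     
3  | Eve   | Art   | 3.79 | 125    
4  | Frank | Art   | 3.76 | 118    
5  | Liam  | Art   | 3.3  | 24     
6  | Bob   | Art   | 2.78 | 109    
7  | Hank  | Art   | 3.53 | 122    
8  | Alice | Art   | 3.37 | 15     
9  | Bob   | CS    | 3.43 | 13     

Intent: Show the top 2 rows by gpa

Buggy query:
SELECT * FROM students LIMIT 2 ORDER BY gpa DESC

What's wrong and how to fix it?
Bug: ORDER BY cannot follow LIMIT; LIMIT is the final clause

Fix: Sort with ORDER BY, then apply LIMIT

Corrected query:
SELECT * FROM students ORDER BY gpa DESC LIMIT 2

Result:
id | name  | major | gpa  | credits
---+-------+-------+------+--------
3  | Eve   | Art   | 3.79 | 125    
4  | Frank | Art   | 3.76 | 118    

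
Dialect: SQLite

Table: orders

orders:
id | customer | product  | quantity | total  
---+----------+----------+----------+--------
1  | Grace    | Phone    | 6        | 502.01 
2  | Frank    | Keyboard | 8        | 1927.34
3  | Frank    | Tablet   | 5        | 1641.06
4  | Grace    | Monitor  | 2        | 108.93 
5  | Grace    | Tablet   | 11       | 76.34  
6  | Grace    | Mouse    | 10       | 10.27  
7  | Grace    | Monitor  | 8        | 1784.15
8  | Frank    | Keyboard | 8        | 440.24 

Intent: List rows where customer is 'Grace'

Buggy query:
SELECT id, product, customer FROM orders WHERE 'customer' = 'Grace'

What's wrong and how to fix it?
Bug: 'customer' in single quotes is a string literal, not the column; the comparison is literal-vs-literal and never true

Fix: Reference the column as customer without single quotes

Corrected query:
SELECT id, product, customer FROM orders WHERE customer = 'Grace'

Result:
id | product | customer
---+---------+---------
1  | Phone   | Grace   
4  | Monitor | Grace   
5  | Tablet  | Grace   
6  | Mouse   | Grace   
7  | Monitor | Grace   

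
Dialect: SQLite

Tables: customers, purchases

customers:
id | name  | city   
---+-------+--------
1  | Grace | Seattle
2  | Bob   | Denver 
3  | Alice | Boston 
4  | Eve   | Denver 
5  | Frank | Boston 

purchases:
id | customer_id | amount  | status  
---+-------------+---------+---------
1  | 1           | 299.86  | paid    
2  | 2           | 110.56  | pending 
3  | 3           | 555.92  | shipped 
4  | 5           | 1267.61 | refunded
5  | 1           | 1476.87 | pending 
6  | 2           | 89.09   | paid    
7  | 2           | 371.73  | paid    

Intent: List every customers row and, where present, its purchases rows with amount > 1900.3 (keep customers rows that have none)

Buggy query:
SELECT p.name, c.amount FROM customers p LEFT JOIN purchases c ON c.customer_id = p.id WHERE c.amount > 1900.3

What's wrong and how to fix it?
Bug: Filtering c.amount in WHERE discards the NULL rows produced by LEFT JOIN, turning it into an inner join

Fix: Move the right-table condition into the ON clause so unmatched parents are kept

Corrected query:
SELECT p.name, c.amount FROM customers p LEFT JOIN purchases c ON c.customer_id = p.id AND c.amount > 1900.3

Result:
name  | amount
------+-------
Grace | NULL  
Bob   | NULL  
Alice | NULL  
Eve   | NULL  
Frank | NULL  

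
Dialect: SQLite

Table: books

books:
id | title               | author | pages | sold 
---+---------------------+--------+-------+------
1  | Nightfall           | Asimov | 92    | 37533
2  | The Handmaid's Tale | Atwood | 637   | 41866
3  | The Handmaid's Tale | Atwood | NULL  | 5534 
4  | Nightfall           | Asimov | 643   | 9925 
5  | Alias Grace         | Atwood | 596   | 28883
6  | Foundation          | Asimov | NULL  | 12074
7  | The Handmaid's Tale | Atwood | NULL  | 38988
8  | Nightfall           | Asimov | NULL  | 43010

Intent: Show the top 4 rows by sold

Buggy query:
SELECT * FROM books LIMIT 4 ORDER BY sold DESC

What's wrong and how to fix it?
Bug: ORDER BY cannot follow LIMIT; LIMIT is the final clause

Fix: Swap the clauses: ORDER BY first, then LIMIT

Corrected query:
SELECT * FROM books ORDER BY sold DESC LIMIT 4

Result:
id | title               | author | pages | sold 
---+---------------------+--------+-------+------
8  | Nightfall           | Asimov | NULL  | 43010
2  | The Handmaid's Tale | Atwood | 637   | 41866
7  | The Handmaid's Tale | Atwood | NULL  | 38988
1  | Nightfall           | Asimov | 92    | 37533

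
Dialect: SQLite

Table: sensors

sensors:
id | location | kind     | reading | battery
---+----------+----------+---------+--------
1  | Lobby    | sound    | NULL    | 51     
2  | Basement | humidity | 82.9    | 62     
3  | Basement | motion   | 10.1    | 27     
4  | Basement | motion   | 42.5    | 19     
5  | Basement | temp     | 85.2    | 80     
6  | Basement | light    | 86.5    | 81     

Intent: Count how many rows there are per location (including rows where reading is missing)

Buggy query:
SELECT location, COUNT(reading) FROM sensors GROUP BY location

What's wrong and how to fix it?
Bug: COUNT(reading) skips NULLs, so groups with missing reading are undercounted

Fix: Replace COUNT(reading) with COUNT(*)

Corrected query:
SELECT location, COUNT(*) FROM sensors GROUP BY location

Result:
location | COUNT(*)
---------+---------
Basement | 5       
Lobby    | 1       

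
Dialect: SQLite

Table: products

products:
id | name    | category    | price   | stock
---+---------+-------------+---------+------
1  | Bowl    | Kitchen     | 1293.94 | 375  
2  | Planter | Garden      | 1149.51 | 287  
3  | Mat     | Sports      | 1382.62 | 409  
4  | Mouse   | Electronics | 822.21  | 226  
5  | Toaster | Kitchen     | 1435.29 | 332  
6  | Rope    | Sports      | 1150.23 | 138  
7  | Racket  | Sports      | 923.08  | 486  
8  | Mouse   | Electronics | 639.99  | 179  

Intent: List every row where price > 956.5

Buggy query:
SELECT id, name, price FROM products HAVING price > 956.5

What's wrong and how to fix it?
Bug: HAVING filters the output of aggregation, but this query has no GROUP BY and no aggregate functions, so SQLite rejects it (HAVING clause on a non-aggregate query); the condition here is per row

Fix: Use WHERE for row-level filtering

Corrected query:
SELECT id, name, price FROM products WHERE price > 956.5

Result:
id | name    | price  
---+---------+--------
1  | Bowl    | 1293.94
2  | Planter | 1149.51
3  | Mat     | 1382.62
5  | Toaster | 1435.29
6  | Rope    | 1150.23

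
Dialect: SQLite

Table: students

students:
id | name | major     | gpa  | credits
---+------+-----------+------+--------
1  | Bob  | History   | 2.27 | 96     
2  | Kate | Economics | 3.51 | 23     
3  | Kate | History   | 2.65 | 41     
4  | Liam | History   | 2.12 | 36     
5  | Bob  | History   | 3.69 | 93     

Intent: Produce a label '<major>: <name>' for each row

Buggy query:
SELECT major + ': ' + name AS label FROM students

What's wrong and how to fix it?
Bug: '+' is numeric addition; on text columns SQLite converts them to 0 instead of concatenating

Fix: Replace + with || to concatenate text

Corrected query:
SELECT major || ': ' || name AS label FROM students

Result:
label          
---------------
History: Bob   
Economics: Kate
History: Kate  
History: Liam  
History: Bob   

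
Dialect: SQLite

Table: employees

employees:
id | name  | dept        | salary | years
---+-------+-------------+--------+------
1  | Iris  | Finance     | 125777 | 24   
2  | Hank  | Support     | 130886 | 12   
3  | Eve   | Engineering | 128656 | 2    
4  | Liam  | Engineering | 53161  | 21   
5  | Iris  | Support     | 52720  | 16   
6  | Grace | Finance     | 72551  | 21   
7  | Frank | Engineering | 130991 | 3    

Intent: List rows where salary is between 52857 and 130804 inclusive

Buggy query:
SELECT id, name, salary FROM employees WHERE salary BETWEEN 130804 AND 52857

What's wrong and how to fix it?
Bug: The bounds are reversed; BETWEEN a AND b requires a <= b to match anything

Fix: Write BETWEEN 52857 AND 130804

Corrected query:
SELECT id, name, salary FROM employees WHERE salary BETWEEN 52857 AND 130804

Result:
id | name  | salary
---+-------+-------
1  | Iris  | 125777
3  | Eve   | 128656
4  | Liam  | 53161 
6  | Grace | 72551 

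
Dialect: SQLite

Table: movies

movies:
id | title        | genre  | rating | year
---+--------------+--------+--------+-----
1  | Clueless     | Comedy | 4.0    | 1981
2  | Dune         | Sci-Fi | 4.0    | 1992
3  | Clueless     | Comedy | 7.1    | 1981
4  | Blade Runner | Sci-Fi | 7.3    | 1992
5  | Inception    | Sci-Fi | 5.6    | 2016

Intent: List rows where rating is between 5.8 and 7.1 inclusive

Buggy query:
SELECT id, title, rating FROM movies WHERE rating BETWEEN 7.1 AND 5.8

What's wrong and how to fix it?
Bug: The bounds are reversed; BETWEEN a AND b requires a <= b to match anything

Fix: Write BETWEEN 5.8 AND 7.1

Corrected query:
SELECT id, title, rating FROM movies WHERE rating BETWEEN 5.8 AND 7.1

Result:
id | title    | rating
---+----------+-------
3  | Clueless | 7.1   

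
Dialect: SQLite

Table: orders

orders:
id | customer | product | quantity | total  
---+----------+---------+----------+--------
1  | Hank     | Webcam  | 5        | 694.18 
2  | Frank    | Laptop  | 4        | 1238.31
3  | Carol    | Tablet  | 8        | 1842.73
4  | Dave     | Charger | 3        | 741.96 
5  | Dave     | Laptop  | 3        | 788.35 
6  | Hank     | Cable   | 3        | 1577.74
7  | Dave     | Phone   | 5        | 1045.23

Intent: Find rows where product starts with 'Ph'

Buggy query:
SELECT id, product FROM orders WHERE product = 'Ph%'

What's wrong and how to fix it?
Bug: '=' compares the literal string including the % character; pattern matching needs LIKE

Fix: Replace '=' with LIKE so 'Ph%' is treated as a pattern

Corrected query:
SELECT id, product FROM orders WHERE product LIKE 'Ph%'

Result:
id | product
---+--------
7  | Phone  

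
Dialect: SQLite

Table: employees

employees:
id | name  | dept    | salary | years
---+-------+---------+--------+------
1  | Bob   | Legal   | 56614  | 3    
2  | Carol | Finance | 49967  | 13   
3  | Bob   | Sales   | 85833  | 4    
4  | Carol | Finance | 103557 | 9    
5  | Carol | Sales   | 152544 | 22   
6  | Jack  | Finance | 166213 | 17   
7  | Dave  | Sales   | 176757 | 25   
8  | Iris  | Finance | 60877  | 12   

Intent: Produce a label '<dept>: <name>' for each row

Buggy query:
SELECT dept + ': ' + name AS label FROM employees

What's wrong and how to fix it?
Bug: SQLite uses || for string concatenation; + coerces text to numbers (yielding 0)

Fix: Use the || operator for string concatenation

Corrected query:
SELECT dept || ': ' || name AS label FROM employees

Result:
label         
--------------
Legal: Bob    
Finance: Carol
Sales: Bob    
Finance: Carol
Sales: Carol  
Finance: Jack 
Sales: Dave   
Finance: Iris 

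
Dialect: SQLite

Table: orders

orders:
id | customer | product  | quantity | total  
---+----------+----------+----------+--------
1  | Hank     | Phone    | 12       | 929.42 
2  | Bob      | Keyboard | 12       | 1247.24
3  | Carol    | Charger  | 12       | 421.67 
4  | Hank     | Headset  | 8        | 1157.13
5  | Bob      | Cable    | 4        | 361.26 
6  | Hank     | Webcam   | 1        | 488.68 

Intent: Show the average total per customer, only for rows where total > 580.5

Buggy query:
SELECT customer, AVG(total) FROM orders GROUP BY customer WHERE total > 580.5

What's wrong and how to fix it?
Bug: Row-level WHERE must come before GROUP BY in the clause order

Fix: Move the WHERE clause before GROUP BY

Corrected query:
SELECT customer, AVG(total) FROM orders WHERE total > 580.5 GROUP BY customer

Result:
customer | AVG(total)
---------+-----------
Bob      | 1247.24   
Hank     | 1043.275  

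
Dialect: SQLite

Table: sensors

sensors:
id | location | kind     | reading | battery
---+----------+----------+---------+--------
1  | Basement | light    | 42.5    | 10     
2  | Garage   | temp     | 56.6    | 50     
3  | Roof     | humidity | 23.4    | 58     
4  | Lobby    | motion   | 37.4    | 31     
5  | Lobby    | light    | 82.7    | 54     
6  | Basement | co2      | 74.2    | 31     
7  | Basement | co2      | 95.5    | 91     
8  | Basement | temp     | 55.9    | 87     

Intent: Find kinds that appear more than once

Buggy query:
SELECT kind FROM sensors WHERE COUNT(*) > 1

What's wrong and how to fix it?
Bug: WHERE can't reference COUNT(*); aggregates are computed after WHERE

Fix: GROUP BY kind, then filter groups with HAVING COUNT(*) > 1

Corrected query:
SELECT kind FROM sensors GROUP BY kind HAVING COUNT(*) > 1

Result:
kind 
-----
co2  
light
temp 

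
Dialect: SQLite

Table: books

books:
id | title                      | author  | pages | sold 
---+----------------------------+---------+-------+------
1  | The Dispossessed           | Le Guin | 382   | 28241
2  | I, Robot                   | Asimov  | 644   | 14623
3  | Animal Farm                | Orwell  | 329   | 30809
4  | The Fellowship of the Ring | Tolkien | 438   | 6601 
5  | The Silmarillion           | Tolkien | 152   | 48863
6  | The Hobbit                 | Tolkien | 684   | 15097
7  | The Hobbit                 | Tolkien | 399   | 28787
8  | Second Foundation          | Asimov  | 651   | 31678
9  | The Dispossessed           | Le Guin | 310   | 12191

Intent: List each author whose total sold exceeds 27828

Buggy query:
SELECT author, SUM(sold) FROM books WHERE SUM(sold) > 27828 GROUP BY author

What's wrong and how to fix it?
Bug: Aggregate functions cannot appear in a WHERE clause

Fix: Use HAVING (which filters groups after aggregation) instead of WHERE

Corrected query:
SELECT author, SUM(sold) FROM books GROUP BY author HAVING SUM(sold) > 27828

Result:
author  | SUM(sold)
--------+----------
Asimov  | 46301    
Le Guin | 40432    
Orwell  | 30809    
Tolkien | 99348    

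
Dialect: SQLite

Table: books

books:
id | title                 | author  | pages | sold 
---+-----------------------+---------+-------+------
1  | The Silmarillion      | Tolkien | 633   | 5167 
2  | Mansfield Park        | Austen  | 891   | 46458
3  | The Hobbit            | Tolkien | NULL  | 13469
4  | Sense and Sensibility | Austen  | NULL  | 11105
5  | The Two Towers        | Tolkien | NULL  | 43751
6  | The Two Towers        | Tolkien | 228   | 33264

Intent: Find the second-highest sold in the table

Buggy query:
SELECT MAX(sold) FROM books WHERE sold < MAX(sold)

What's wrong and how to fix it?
Bug: The inner MAX is an aggregate inside WHERE, which is not allowed

Fix: Compute the overall MAX in a subquery, then take MAX of rows below it

Corrected query:
SELECT MAX(sold) FROM books WHERE sold < (SELECT MAX(sold) FROM books)

Result:
MAX(sold)
---------
43751    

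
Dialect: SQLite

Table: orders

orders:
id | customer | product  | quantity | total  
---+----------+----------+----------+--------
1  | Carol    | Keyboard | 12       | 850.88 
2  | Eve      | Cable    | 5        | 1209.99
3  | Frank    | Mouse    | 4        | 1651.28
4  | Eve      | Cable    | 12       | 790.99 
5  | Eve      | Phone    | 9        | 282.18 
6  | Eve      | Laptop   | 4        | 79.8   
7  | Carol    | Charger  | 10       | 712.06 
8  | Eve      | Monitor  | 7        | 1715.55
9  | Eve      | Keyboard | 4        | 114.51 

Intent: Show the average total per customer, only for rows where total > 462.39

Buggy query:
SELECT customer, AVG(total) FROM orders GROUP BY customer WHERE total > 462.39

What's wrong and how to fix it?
Bug: WHERE cannot follow GROUP BY

Fix: Place WHERE between FROM and GROUP BY

Corrected query:
SELECT customer, AVG(total) FROM orders WHERE total > 462.39 GROUP BY customer

Result:
customer | AVG(total) 
---------+------------
Carol    | 781.47     
Eve      | 1238.843333
Frank    | 1651.28    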